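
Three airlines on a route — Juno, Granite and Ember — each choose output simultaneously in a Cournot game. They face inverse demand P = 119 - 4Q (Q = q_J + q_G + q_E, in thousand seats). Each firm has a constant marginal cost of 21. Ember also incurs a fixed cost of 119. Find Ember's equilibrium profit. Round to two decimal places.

A representative firm's profit is π_i = q_i(119 - 4Q) - 21q_i.
First-order condition (treating rivals' output as given): 98 - 8q_i - 4·Σ_{j≠i} q_j = 0.
By symmetry each firm produces the same amount; substituting Σ_{j≠i} q_j = 2q_i yields q_i = 98/16 = 49/8.
Price P = 119 - 4·(147/8) = 91/2.
Ember's profit: (91/2 - 21)·(49/8) - 119 = 497/16.

31.06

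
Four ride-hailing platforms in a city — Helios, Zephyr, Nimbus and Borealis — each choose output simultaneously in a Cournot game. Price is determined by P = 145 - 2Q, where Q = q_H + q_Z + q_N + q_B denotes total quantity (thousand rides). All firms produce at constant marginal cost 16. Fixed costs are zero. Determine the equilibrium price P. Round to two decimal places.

Each firm earns π_i = (145 - 2Q)q_i - 16q_i.
Setting ∂π_i/∂q_i = 0 with rivals' quantities fixed: 129 - 4q_i - 2·Σ_{j≠i} q_j = 0.
With identical firms every q_j equals q_i, so Σ_{j≠i} q_j = 3q_i and 129 = 10q_i, giving q_i = 129/10.
Total output Q = 258/5, so price P = 145 - 2·(258/5) = 209/5.

41.80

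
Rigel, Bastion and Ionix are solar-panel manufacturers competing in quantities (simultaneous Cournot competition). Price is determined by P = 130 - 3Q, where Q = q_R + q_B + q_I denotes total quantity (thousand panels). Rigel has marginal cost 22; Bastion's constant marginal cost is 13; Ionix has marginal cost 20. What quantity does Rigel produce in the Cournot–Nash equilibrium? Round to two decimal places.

8.08

Rigel's profit: π_R = (130 - 3Q)q_R - (22q_R). Setting ∂π_R/∂q_R = 0: 108 - 6q_R - 3(q_B + q_I) = 0.
Bastion's first-order condition: 117 - 6q_B - 3(q_R + q_I) = 0.
Ionix's first-order condition: 110 - 6q_I - 3(q_R + q_B) = 0.
Adding the 3 first-order conditions: 335 − 12Q = 0, so Q = 335/12.
Back-substituting: q_R = (108 − 335/4)/3 = 97/12, q_B = (117 − 335/4)/3 = 133/12, q_I = (110 − 335/4)/3 = 35/4.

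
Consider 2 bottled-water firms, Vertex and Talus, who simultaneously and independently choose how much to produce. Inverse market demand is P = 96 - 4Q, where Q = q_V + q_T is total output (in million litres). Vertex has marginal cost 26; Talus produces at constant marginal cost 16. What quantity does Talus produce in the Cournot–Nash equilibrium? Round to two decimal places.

Vertex's profit: π_V = (96 - 4Q)q_V - (26q_V). Setting ∂π_V/∂q_V = 0: 70 - 8q_V - 4(q_T) = 0.
Talus's first-order condition: 80 - 8q_T - 4(q_V) = 0.
Rearranging gives the reaction functions q_V = (70 - 4q_T)/8 and q_T = (80 - 4q_V)/8.
Solving the pair: q_V = 5, q_T = 15/2.

7.50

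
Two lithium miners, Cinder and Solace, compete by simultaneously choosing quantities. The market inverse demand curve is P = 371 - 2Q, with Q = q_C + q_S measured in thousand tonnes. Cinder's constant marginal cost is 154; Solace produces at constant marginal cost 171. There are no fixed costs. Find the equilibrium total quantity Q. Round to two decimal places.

Cinder's profit: π_C = (371 - 2Q)q_C - (154q_C). Setting ∂π_C/∂q_C = 0: 217 - 4q_C - 2(q_S) = 0.
Solace's profit: π_S = (371 - 2Q)q_S - (171q_S). Setting ∂π_S/∂q_S = 0: 200 - 4q_S - 2(q_C) = 0.
So q_C = (217 - 2q_S)/4 and q_S = (200 - 2q_C)/4.
Substituting one into the other gives q_C = 39 and q_S = 61/2.
Total output Q = 39 + 61/2 = 139/2.

69.50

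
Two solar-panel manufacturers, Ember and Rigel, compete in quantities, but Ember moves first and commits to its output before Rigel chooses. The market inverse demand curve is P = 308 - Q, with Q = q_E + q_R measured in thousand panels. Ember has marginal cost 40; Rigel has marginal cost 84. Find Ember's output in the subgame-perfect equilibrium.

156

The follower Rigel best-responds to any q_E: π_R = (308 - Q)q_R - 84q_R.
∂π_R/∂q_R = 224 - q_E - 2q_R = 0 gives the reaction function q_R = (224 - q_E)/2.
The leader anticipates this reaction. Substituting into P = 308 - Q gives P = 196 - (1/2)q_E, so π_E = (196 - (1/2)q_E)q_E - 40q_E.
Leader FOC: 156 - q_E = 0, so q_E = 156.
Then q_R = (224 - 156)/2 = 34.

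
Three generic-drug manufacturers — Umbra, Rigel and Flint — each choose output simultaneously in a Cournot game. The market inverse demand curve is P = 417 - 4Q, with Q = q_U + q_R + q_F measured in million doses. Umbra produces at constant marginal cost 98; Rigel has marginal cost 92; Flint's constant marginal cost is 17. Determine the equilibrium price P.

Umbra's profit: π_U = (417 - 4Q)q_U - (98q_U). Setting ∂π_U/∂q_U = 0: 319 - 8q_U - 4(q_R + q_F) = 0.
Rigel's first-order condition: 325 - 8q_R - 4(q_U + q_F) = 0.
Flint's first-order condition: 400 - 8q_F - 4(q_U + q_R) = 0.
Adding the 3 conditions: 1044 − 8Q − 8Q = 0, i.e. Q = 261/4.
Back-substituting: q_U = (319 − 261)/4 = 29/2, q_R = (325 − 261)/4 = 16, q_F = (400 − 261)/4 = 139/4.
Total output Q = 261/4, so price P = 417 - 4·(261/4) = 156.

156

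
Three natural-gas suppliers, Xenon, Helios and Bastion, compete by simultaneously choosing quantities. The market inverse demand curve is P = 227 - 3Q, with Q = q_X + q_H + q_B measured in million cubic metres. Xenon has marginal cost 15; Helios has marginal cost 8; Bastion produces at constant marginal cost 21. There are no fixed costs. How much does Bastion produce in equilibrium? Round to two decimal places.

Xenon's profit: π_X = (227 - 3Q)q_X - (15q_X). Setting ∂π_X/∂q_X = 0: 212 - 6q_X - 3(q_H + q_B) = 0.
Helios's first-order condition: 219 - 6q_H - 3(q_X + q_B) = 0.
Bastion's profit: π_B = (227 - 3Q)q_B - (21q_B). Setting ∂π_B/∂q_B = 0: 206 - 6q_B - 3(q_X + q_H) = 0.
Adding the 3 first-order conditions: 637 − 12Q = 0, so Q = 637/12.
Back-substituting: q_X = (212 − 637/4)/3 = 211/12, q_H = (219 − 637/4)/3 = 239/12, q_B = (206 − 637/4)/3 = 187/12.

15.58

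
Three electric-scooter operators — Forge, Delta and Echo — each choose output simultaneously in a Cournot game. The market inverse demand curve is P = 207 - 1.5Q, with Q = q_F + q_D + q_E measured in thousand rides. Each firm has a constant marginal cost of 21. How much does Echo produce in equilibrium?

31

A representative firm's profit is π_i = q_i(207 - 1.5Q) - 21q_i.
Setting ∂π_i/∂q_i = 0 with rivals' quantities fixed: 186 - 3q_i - (3/2)·Σ_{j≠i} q_j = 0.
By symmetry each firm produces the same amount; substituting Σ_{j≠i} q_j = 2q_i yields q_i = 186/6 = 31.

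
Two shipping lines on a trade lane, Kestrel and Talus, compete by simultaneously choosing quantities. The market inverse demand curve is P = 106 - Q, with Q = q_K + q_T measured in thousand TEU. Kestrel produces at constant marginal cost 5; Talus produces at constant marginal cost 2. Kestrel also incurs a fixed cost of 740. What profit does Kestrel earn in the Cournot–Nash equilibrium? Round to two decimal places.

Kestrel's profit: π_K = (106 - Q)q_K - (5q_K). Setting ∂π_K/∂q_K = 0: 101 - 2q_K - (q_T) = 0.
Talus's profit: π_T = (106 - Q)q_T - (2q_T). Setting ∂π_T/∂q_T = 0: 104 - 2q_T - (q_K) = 0.
Rearranging gives the reaction functions q_K = (101 - q_T)/2 and q_T = (104 - q_K)/2.
Substituting one into the other gives q_K = 98/3 and q_T = 107/3.
Price P = 106 - 205/3 = 113/3.
Kestrel's profit: (113/3 - 5)·(98/3) - 740 = 327.1111.

327.11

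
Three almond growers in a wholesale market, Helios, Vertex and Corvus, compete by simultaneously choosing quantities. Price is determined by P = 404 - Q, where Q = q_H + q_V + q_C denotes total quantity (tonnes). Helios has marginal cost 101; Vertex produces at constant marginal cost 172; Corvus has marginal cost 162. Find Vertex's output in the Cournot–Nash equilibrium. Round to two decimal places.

Helios's profit: π_H = (404 - Q)q_H - (101q_H). Setting ∂π_H/∂q_H = 0: 303 - 2q_H - (q_V + q_C) = 0.
Vertex's first-order condition: 232 - 2q_V - (q_H + q_C) = 0.
Corvus's profit: π_C = (404 - Q)q_C - (162q_C). Setting ∂π_C/∂q_C = 0: 242 - 2q_C - (q_H + q_V) = 0.
Adding the 3 conditions: 777 − 2Q − 2Q = 0, i.e. Q = 777/4.
Back-substituting: q_H = (303 − 777/4) = 435/4, q_V = (232 − 777/4) = 151/4, q_C = (242 − 777/4) = 191/4.

37.75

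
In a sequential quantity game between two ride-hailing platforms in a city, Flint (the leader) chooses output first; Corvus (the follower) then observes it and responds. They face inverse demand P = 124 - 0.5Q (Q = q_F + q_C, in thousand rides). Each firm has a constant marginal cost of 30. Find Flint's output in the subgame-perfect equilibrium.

94

Solve by backward induction. Given q_F, the follower Corvus maximises π_C = (124 - (1/2)q_F - (1/2)q_C)q_C - 30q_C.
Setting the follower's marginal profit to zero, 94 - (1/2)q_F - q_C = 0, i.e. q_C = (94 - (1/2)q_F).
The leader anticipates this reaction. Substituting into P = 124 - 0.5Q gives P = 77 - (1/4)q_F, so π_F = (77 - (1/4)q_F)q_F - 30q_F.
Leader FOC: 47 - (1/2)q_F = 0, so q_F = 94.
Then q_C = (94 - (1/2)·94) = 47.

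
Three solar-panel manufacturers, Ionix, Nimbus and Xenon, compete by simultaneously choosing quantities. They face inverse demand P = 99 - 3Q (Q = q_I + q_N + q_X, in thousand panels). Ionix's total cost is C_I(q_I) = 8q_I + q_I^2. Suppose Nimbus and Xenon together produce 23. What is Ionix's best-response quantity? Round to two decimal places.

With rivals' combined output fixed at 23, Ionix's profit is π_I = (99 - 3·23 - 3q_I)q_I - (8q_I + q_I²) = (30 - 3q_I)q_I - (8q_I + q_I²).
∂π_I/∂q_I = 22 - 8q_I = 0, so q_I = 11/4.

2.75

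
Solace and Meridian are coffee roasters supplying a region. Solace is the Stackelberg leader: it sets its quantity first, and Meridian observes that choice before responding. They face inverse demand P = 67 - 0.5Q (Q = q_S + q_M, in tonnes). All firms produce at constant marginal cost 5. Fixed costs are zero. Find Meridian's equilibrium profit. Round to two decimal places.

The follower Meridian best-responds to any q_S: π_M = (67 - 0.5Q)q_M - 5q_M.
∂π_M/∂q_M = 62 - (1/2)q_S - q_M = 0 gives the reaction function q_M = (62 - (1/2)q_S).
The leader anticipates this reaction. Substituting into P = 67 - 0.5Q gives P = 36 - (1/4)q_S, so π_S = (36 - (1/4)q_S)q_S - 5q_S.
Maximising: ∂π_S/∂q_S = 31 - (1/2)q_S = 0, giving q_S = 62.
Then q_M = (62 - (1/2)·62) = 31.
Price P = 67 - (1/2)·93 = 41/2.
Meridian's profit: (41/2 - 5)·31 = 961/2.

480.50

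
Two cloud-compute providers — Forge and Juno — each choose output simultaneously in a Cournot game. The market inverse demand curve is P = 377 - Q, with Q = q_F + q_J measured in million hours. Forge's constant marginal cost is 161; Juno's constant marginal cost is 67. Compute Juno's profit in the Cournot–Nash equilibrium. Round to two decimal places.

18135.11

Forge's profit: π_F = (377 - Q)q_F - (161q_F). Setting ∂π_F/∂q_F = 0: 216 - 2q_F - (q_J) = 0.
Juno's first-order condition: 310 - 2q_J - (q_F) = 0.
So q_F = (216 - q_J)/2 and q_J = (310 - q_F)/2.
Substituting one into the other gives q_F = 122/3 and q_J = 404/3.
Price P = 377 - 526/3 = 605/3.
Juno's profit: (605/3 - 67)·(404/3) = 18135.1111.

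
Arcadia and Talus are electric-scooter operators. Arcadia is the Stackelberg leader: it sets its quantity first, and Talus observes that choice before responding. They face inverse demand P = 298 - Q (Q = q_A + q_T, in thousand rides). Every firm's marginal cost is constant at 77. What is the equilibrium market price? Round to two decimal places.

Solve by backward induction. Given q_A, the follower Talus maximises π_T = (298 - q_A - q_T)q_T - 77q_T.
∂π_T/∂q_T = 221 - q_A - 2q_T = 0 gives the reaction function q_T = (221 - q_A)/2.
Arcadia substitutes q_T(q_A) into its own profit: π_A = q_A(298 - q_A - (221 - q_A)/2) - 77q_A = (375/2 - (1/2)q_A)q_A - 77q_A.
Leader FOC: 221/2 - q_A = 0, so q_A = 221/2.
Then q_T = (221 - 221/2)/2 = 221/4.
Total output Q = 663/4, so price P = 298 - 663/4 = 529/4.

132.25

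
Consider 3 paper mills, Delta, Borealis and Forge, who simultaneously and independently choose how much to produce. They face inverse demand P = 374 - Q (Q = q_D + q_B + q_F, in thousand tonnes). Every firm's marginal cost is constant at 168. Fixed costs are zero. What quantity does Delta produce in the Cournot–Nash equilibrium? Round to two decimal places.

A representative firm's profit is π_i = q_i(374 - Q) - 168q_i.
Setting ∂π_i/∂q_i = 0 with rivals' quantities fixed: 206 - 2q_i - Σ_{j≠i} q_j = 0.
By symmetry each firm produces the same amount; substituting Σ_{j≠i} q_j = 2q_i yields q_i = 206/4 = 103/2.

51.50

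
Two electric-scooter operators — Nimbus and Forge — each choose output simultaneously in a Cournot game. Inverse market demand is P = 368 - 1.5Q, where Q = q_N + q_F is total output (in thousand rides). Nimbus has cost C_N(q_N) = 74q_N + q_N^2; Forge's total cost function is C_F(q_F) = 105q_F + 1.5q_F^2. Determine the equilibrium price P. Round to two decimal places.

246.73

Nimbus's profit: π_N = (368 - 1.5Q)q_N - (74q_N + q_N²). Setting ∂π_N/∂q_N = 0: 294 - 5q_N - (3/2)(q_F) = 0.
Forge's first-order condition: 263 - 6q_F - (3/2)(q_N) = 0.
Rearranging gives the reaction functions q_N = (294 - (3/2)q_F)/5 and q_F = (263 - (3/2)q_N)/6.
Substituting one into the other gives q_N = 1826/37 and q_F = 31.4955.
Total output Q = 80.8468, so price P = 368 - (3/2)·80.8468 = 246.7297.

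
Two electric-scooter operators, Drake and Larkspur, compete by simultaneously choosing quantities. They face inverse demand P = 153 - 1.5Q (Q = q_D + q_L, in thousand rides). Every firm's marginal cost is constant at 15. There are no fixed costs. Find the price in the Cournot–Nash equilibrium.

A representative firm's profit is π_i = q_i(153 - 1.5Q) - 15q_i.
Setting ∂π_i/∂q_i = 0 with rivals' quantities fixed: 138 - 3q_i - (3/2)q_j = 0.
With identical firms every q_j equals q_i, so q_j = q_i and 138 = (9/2)q_i, giving q_i = 92/3.
Total output Q = 184/3, so price P = 153 - (3/2)·(184/3) = 61.

61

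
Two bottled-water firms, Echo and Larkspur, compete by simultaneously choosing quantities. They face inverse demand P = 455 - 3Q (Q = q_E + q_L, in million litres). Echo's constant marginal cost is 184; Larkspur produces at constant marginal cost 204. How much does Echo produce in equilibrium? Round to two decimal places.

32.33

Echo's profit: π_E = (455 - 3Q)q_E - (184q_E). Setting ∂π_E/∂q_E = 0: 271 - 6q_E - 3(q_L) = 0.
Larkspur's profit: π_L = (455 - 3Q)q_L - (204q_L). Setting ∂π_L/∂q_L = 0: 251 - 6q_L - 3(q_E) = 0.
So q_E = (271 - 3q_L)/6 and q_L = (251 - 3q_E)/6.
Substituting one into the other gives q_E = 97/3 and q_L = 77/3.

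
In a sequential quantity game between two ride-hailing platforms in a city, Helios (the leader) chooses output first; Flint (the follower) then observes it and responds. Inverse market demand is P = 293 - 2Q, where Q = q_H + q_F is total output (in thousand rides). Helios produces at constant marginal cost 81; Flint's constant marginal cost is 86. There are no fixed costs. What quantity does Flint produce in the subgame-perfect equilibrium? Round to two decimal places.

Solve by backward induction. Given q_H, the follower Flint maximises π_F = (293 - 2q_H - 2q_F)q_F - 86q_F.
Follower FOC: 207 - 2q_H - 4q_F = 0, so q_F(q_H) = (207 - 2q_H)/4.
Helios substitutes q_F(q_H) into its own profit: π_H = q_H(293 - 2q_H - (207 - 2q_H)/2) - 81q_H = (379/2 - q_H)q_H - 81q_H.
Leader FOC: 217/2 - 2q_H = 0, so q_H = 217/4.
Then q_F = (207 - 2·(217/4))/4 = 197/8.

24.63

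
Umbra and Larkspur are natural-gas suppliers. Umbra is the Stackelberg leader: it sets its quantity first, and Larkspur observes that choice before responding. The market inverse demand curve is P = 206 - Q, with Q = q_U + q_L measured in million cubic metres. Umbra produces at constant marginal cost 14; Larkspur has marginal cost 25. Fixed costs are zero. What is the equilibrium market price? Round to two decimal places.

The follower Larkspur best-responds to any q_U: π_L = (206 - Q)q_L - 25q_L.
Setting the follower's marginal profit to zero, 181 - q_U - 2q_L = 0, i.e. q_L = (181 - q_U)/2.
Umbra substitutes q_L(q_U) into its own profit: π_U = q_U(206 - q_U - (181 - q_U)/2) - 14q_U = (231/2 - (1/2)q_U)q_U - 14q_U.
Maximising: ∂π_U/∂q_U = 203/2 - q_U = 0, giving q_U = 203/2.
Then q_L = (181 - 203/2)/2 = 159/4.
Total output Q = 565/4, so price P = 206 - 565/4 = 259/4.

64.75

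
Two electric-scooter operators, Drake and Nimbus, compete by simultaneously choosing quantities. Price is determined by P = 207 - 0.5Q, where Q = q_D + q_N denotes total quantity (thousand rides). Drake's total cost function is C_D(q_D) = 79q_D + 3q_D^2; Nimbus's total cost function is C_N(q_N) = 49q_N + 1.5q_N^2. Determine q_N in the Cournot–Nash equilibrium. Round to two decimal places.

37.55

Drake's profit: π_D = (207 - 0.5Q)q_D - (79q_D + 3q_D²). Setting ∂π_D/∂q_D = 0: 128 - 7q_D - (1/2)(q_N) = 0.
Nimbus's first-order condition: 158 - 4q_N - (1/2)(q_D) = 0.
Best responses: q_D = (128 - (1/2)q_N)/7, q_N = (158 - (1/2)q_D)/4.
Substituting one into the other gives q_D = 1732/111 and q_N = 37.5495.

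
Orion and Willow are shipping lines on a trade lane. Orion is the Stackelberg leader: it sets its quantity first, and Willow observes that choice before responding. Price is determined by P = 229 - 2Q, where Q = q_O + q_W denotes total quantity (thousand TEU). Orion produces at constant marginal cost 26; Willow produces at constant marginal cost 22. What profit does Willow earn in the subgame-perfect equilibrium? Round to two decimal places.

The follower Willow best-responds to any q_O: π_W = (229 - 2Q)q_W - 22q_W.
∂π_W/∂q_W = 207 - 2q_O - 4q_W = 0 gives the reaction function q_W = (207 - 2q_O)/4.
The leader anticipates this reaction. Substituting into P = 229 - 2Q gives P = 251/2 - q_O, so π_O = (251/2 - q_O)q_O - 26q_O.
Maximising: ∂π_O/∂q_O = 199/2 - 2q_O = 0, giving q_O = 199/4.
Then q_W = (207 - 2·(199/4))/4 = 215/8.
Price P = 229 - 2·(613/8) = 303/4.
Willow's profit: (303/4 - 22)·(215/8) = 1444.5313.

1444.53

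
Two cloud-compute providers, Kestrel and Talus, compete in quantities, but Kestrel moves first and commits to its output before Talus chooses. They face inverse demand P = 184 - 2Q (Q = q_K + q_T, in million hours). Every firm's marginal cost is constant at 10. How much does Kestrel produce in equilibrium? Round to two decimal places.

43.50

The follower Talus best-responds to any q_K: π_T = (184 - 2Q)q_T - 10q_T.
Setting the follower's marginal profit to zero, 174 - 2q_K - 4q_T = 0, i.e. q_T = (174 - 2q_K)/4.
The leader anticipates this reaction. Substituting into P = 184 - 2Q gives P = 97 - q_K, so π_K = (97 - q_K)q_K - 10q_K.
The leader's first-order condition 87 - 2q_K = 0 yields q_K = 87/2.
Then q_T = (174 - 2·(87/2))/4 = 87/4.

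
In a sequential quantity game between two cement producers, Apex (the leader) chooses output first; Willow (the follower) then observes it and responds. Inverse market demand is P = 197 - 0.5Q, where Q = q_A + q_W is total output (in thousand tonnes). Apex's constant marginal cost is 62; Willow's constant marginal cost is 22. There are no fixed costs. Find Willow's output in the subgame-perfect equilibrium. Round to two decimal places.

The follower Willow best-responds to any q_A: π_W = (197 - 0.5Q)q_W - 22q_W.
∂π_W/∂q_W = 175 - (1/2)q_A - q_W = 0 gives the reaction function q_W = (175 - (1/2)q_A).
The leader anticipates this reaction. Substituting into P = 197 - 0.5Q gives P = 219/2 - (1/4)q_A, so π_A = (219/2 - (1/4)q_A)q_A - 62q_A.
Leader FOC: 95/2 - (1/2)q_A = 0, so q_A = 95.
Then q_W = (175 - (1/2)·95) = 255/2.

127.50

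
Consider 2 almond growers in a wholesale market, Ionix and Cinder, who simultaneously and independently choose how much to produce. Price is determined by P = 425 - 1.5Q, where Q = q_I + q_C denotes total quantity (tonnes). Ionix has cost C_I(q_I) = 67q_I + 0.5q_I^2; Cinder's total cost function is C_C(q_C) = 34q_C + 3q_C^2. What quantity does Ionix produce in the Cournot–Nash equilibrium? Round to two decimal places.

78.09

Ionix's profit: π_I = (425 - 1.5Q)q_I - (67q_I + (1/2)q_I²). Setting ∂π_I/∂q_I = 0: 358 - 4q_I - (3/2)(q_C) = 0.
Cinder's profit: π_C = (425 - 1.5Q)q_C - (34q_C + 3q_C²). Setting ∂π_C/∂q_C = 0: 391 - 9q_C - (3/2)(q_I) = 0.
Best responses: q_I = (358 - (3/2)q_C)/4, q_C = (391 - (3/2)q_I)/9.
Substituting one into the other gives q_I = 78.0889 and q_C = 30.4296.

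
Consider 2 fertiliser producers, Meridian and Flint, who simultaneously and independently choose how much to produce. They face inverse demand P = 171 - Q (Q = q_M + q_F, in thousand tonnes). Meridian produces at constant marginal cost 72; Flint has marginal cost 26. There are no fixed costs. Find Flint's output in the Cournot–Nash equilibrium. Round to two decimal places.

Meridian's profit: π_M = (171 - Q)q_M - (72q_M). Setting ∂π_M/∂q_M = 0: 99 - 2q_M - (q_F) = 0.
Flint's profit: π_F = (171 - Q)q_F - (26q_F). Setting ∂π_F/∂q_F = 0: 145 - 2q_F - (q_M) = 0.
Rearranging gives the reaction functions q_M = (99 - q_F)/2 and q_F = (145 - q_M)/2.
Solving the pair: q_M = 53/3, q_F = 191/3.

63.67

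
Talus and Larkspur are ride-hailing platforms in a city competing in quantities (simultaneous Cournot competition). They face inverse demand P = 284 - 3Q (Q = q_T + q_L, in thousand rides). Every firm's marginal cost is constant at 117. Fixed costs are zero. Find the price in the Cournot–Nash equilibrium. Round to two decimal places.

A representative firm's profit is π_i = q_i(284 - 3Q) - 117q_i.
First-order condition (treating rivals' output as given): 167 - 6q_i - 3q_j = 0.
By symmetry each firm produces the same amount; substituting q_j = q_i yields q_i = 167/9.
Total output Q = 334/9, so price P = 284 - 3·(334/9) = 518/3.

172.67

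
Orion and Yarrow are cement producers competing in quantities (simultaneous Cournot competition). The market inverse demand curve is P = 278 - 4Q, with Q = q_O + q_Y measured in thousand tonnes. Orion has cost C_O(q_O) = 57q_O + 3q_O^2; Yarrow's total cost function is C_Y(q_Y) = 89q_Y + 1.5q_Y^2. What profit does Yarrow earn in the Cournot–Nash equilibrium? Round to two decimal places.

Orion's profit: π_O = (278 - 4Q)q_O - (57q_O + 3q_O²). Setting ∂π_O/∂q_O = 0: 221 - 14q_O - 4(q_Y) = 0.
Yarrow's first-order condition: 189 - 11q_Y - 4(q_O) = 0.
So q_O = (221 - 4q_Y)/14 and q_Y = (189 - 4q_O)/11.
Substituting one into the other gives q_O = 1675/138 and q_Y = 881/69.
Price P = 278 - 4·24.9058 = 178.3768.
Yarrow's profit: 178.3768·(881/69) - 89·(881/69) - (3/2)(881/69)² = 896.6363.

896.64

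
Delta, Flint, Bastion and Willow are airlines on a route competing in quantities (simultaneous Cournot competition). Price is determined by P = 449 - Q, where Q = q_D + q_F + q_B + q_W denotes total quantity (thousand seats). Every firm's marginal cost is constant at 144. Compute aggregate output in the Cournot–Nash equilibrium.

Each firm earns π_i = (449 - Q)q_i - 144q_i.
Setting ∂π_i/∂q_i = 0 with rivals' quantities fixed: 305 - 2q_i - Σ_{j≠i} q_j = 0.
By symmetry each firm produces the same amount; substituting Σ_{j≠i} q_j = 3q_i yields q_i = 305/5 = 61.
Total output Q = 61 + 61 + 61 + 61 = 244.

244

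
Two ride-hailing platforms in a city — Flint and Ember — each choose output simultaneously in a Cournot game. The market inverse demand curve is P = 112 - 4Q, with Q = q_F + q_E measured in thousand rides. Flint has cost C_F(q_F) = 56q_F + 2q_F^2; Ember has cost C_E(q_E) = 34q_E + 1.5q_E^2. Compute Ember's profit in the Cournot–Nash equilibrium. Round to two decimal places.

207.21

Flint's profit: π_F = (112 - 4Q)q_F - (56q_F + 2q_F²). Setting ∂π_F/∂q_F = 0: 56 - 12q_F - 4(q_E) = 0.
Ember's first-order condition: 78 - 11q_E - 4(q_F) = 0.
Rearranging gives the reaction functions q_F = (56 - 4q_E)/12 and q_E = (78 - 4q_F)/11.
Solving the pair: q_F = 76/29, q_E = 178/29.
Price P = 112 - 4·(254/29) = 76.9655.
Ember's profit: 76.9655·(178/29) - 34·(178/29) - (3/2)(178/29)² = 207.2081.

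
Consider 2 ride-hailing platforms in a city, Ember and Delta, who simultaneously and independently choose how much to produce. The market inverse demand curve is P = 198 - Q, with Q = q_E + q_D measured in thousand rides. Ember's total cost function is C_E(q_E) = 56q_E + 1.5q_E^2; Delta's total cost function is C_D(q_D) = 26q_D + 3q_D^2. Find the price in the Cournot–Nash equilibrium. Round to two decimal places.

154.87

Ember's profit: π_E = (198 - Q)q_E - (56q_E + (3/2)q_E²). Setting ∂π_E/∂q_E = 0: 142 - 5q_E - (q_D) = 0.
Delta's first-order condition: 172 - 8q_D - (q_E) = 0.
So q_E = (142 - q_D)/5 and q_D = (172 - q_E)/8.
Solving the pair: q_E = 964/39, q_D = 718/39.
Total output Q = 1682/39, so price P = 198 - 1682/39 = 154.8718.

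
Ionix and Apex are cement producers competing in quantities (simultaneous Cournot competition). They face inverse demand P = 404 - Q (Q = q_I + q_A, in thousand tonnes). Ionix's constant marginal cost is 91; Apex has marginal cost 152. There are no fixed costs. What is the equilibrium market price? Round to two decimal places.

Ionix's profit: π_I = (404 - Q)q_I - (91q_I). Setting ∂π_I/∂q_I = 0: 313 - 2q_I - (q_A) = 0.
Apex's profit: π_A = (404 - Q)q_A - (152q_A). Setting ∂π_A/∂q_A = 0: 252 - 2q_A - (q_I) = 0.
Best responses: q_I = (313 - q_A)/2, q_A = (252 - q_I)/2.
Substituting one into the other gives q_I = 374/3 and q_A = 191/3.
Total output Q = 565/3, so price P = 404 - 565/3 = 647/3.

215.67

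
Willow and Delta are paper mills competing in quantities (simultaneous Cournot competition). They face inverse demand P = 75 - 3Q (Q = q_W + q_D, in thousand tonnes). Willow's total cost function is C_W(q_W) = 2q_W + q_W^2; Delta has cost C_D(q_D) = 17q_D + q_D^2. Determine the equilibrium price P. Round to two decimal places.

Willow's profit: π_W = (75 - 3Q)q_W - (2q_W + q_W²). Setting ∂π_W/∂q_W = 0: 73 - 8q_W - 3(q_D) = 0.
Delta's first-order condition: 58 - 8q_D - 3(q_W) = 0.
So q_W = (73 - 3q_D)/8 and q_D = (58 - 3q_W)/8.
Substituting one into the other gives q_W = 82/11 and q_D = 49/11.
Total output Q = 131/11, so price P = 75 - 3·(131/11) = 432/11.

39.27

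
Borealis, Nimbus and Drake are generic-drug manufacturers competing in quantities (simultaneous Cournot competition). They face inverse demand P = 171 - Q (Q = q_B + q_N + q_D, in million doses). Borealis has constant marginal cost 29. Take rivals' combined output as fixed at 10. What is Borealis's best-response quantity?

With rivals' combined output fixed at 10, Borealis's profit is π_B = (171 - 10 - q_B)q_B - (29q_B) = (161 - q_B)q_B - (29q_B).
∂π_B/∂q_B = 132 - 2q_B = 0, so q_B = 66.

66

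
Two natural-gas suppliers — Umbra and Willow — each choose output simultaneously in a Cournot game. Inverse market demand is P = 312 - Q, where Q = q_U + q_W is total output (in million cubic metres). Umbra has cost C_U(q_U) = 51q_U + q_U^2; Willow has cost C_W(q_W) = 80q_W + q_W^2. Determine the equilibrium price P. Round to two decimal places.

213.40

Umbra's profit: π_U = (312 - Q)q_U - (51q_U + q_U²). Setting ∂π_U/∂q_U = 0: 261 - 4q_U - (q_W) = 0.
Willow's first-order condition: 232 - 4q_W - (q_U) = 0.
Rearranging gives the reaction functions q_U = (261 - q_W)/4 and q_W = (232 - q_U)/4.
Solving the pair: q_U = 812/15, q_W = 667/15.
Total output Q = 493/5, so price P = 312 - 493/5 = 1067/5.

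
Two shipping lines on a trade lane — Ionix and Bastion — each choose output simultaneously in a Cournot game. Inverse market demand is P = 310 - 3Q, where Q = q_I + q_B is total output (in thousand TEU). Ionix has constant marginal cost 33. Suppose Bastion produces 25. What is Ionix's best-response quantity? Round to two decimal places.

33.67

With the rival's output fixed at 25, Ionix's profit is π_I = (310 - 3·25 - 3q_I)q_I - (33q_I) = (235 - 3q_I)q_I - (33q_I).
∂π_I/∂q_I = 202 - 6q_I = 0, so q_I = 101/3.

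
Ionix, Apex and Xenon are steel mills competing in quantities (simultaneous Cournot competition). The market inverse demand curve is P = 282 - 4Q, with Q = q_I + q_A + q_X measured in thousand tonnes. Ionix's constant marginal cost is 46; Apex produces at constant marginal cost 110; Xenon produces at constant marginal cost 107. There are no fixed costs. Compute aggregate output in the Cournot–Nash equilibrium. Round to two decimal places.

36.44

Ionix's profit: π_I = (282 - 4Q)q_I - (46q_I). Setting ∂π_I/∂q_I = 0: 236 - 8q_I - 4(q_A + q_X) = 0.
Apex's first-order condition: 172 - 8q_A - 4(q_I + q_X) = 0.
Xenon's first-order condition: 175 - 8q_X - 4(q_I + q_A) = 0.
Adding the 3 first-order conditions: 583 − 16Q = 0, so Q = 583/16.
Back-substituting: q_I = (236 − 583/4)/4 = 361/16, q_A = (172 − 583/4)/4 = 105/16, q_X = (175 − 583/4)/4 = 117/16.
Total output Q = 361/16 + 105/16 + 117/16 = 583/16.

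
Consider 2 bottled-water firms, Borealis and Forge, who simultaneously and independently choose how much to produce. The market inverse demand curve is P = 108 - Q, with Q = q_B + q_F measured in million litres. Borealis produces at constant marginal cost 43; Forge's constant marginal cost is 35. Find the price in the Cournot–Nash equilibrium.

Borealis's profit: π_B = (108 - Q)q_B - (43q_B). Setting ∂π_B/∂q_B = 0: 65 - 2q_B - (q_F) = 0.
Forge's first-order condition: 73 - 2q_F - (q_B) = 0.
Best responses: q_B = (65 - q_F)/2, q_F = (73 - q_B)/2.
Solving the pair: q_B = 19, q_F = 27.
Total output Q = 46, so price P = 108 - 46 = 62.

62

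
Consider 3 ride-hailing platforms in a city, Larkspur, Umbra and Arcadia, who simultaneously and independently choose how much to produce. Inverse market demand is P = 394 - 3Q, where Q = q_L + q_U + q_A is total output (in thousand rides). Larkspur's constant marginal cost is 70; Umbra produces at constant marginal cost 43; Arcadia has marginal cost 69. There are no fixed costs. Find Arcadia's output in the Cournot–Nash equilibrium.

25

Larkspur's profit: π_L = (394 - 3Q)q_L - (70q_L). Setting ∂π_L/∂q_L = 0: 324 - 6q_L - 3(q_U + q_A) = 0.
Umbra's first-order condition: 351 - 6q_U - 3(q_L + q_A) = 0.
Arcadia's profit: π_A = (394 - 3Q)q_A - (69q_A). Setting ∂π_A/∂q_A = 0: 325 - 6q_A - 3(q_L + q_U) = 0.
Adding the 3 first-order conditions: 1000 − 12Q = 0, so Q = 250/3.
Back-substituting: q_L = (324 − 250)/3 = 74/3, q_U = (351 − 250)/3 = 101/3, q_A = (325 − 250)/3 = 25.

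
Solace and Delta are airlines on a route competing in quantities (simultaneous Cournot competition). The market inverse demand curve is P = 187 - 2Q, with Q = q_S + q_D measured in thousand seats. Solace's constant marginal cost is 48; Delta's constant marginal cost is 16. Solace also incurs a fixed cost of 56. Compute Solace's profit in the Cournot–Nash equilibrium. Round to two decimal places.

Solace's profit: π_S = (187 - 2Q)q_S - (48q_S). Setting ∂π_S/∂q_S = 0: 139 - 4q_S - 2(q_D) = 0.
Delta's first-order condition: 171 - 4q_D - 2(q_S) = 0.
Best responses: q_S = (139 - 2q_D)/4, q_D = (171 - 2q_S)/4.
Solving the pair: q_S = 107/6, q_D = 203/6.
Price P = 187 - 2·(155/3) = 251/3.
Solace's profit: (251/3 - 48)·(107/6) - 56 = 580.0556.

580.06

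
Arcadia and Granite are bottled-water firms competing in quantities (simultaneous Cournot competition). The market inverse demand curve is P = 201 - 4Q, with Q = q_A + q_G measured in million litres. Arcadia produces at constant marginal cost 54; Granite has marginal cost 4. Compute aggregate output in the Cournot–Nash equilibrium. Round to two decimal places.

Arcadia's profit: π_A = (201 - 4Q)q_A - (54q_A). Setting ∂π_A/∂q_A = 0: 147 - 8q_A - 4(q_G) = 0.
Granite's first-order condition: 197 - 8q_G - 4(q_A) = 0.
Best responses: q_A = (147 - 4q_G)/8, q_G = (197 - 4q_A)/8.
Solving the pair: q_A = 97/12, q_G = 247/12.
Total output Q = 97/12 + 247/12 = 86/3.

28.67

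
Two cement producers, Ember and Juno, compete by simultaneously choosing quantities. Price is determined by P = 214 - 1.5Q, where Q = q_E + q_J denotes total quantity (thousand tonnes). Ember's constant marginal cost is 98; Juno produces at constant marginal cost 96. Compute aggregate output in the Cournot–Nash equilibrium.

Ember's profit: π_E = (214 - 1.5Q)q_E - (98q_E). Setting ∂π_E/∂q_E = 0: 116 - 3q_E - (3/2)(q_J) = 0.
Juno's first-order condition: 118 - 3q_J - (3/2)(q_E) = 0.
Rearranging gives the reaction functions q_E = (116 - (3/2)q_J)/3 and q_J = (118 - (3/2)q_E)/3.
Substituting one into the other gives q_E = 76/3 and q_J = 80/3.
Total output Q = 76/3 + 80/3 = 52.

52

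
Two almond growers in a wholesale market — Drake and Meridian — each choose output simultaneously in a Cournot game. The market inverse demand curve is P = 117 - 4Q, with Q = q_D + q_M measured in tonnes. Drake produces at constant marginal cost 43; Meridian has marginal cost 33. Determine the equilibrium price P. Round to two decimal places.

64.33

Drake's profit: π_D = (117 - 4Q)q_D - (43q_D). Setting ∂π_D/∂q_D = 0: 74 - 8q_D - 4(q_M) = 0.
Meridian's first-order condition: 84 - 8q_M - 4(q_D) = 0.
Best responses: q_D = (74 - 4q_M)/8, q_M = (84 - 4q_D)/8.
Solving the pair: q_D = 16/3, q_M = 47/6.
Total output Q = 79/6, so price P = 117 - 4·(79/6) = 193/3.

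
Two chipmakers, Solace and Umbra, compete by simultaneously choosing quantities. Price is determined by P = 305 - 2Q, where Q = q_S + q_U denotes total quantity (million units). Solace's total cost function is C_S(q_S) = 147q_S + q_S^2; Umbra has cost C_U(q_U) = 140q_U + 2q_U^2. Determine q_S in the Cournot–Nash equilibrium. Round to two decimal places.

21.23

Solace's profit: π_S = (305 - 2Q)q_S - (147q_S + q_S²). Setting ∂π_S/∂q_S = 0: 158 - 6q_S - 2(q_U) = 0.
Umbra's profit: π_U = (305 - 2Q)q_U - (140q_U + 2q_U²). Setting ∂π_U/∂q_U = 0: 165 - 8q_U - 2(q_S) = 0.
So q_S = (158 - 2q_U)/6 and q_U = (165 - 2q_S)/8.
Solving the pair: q_S = 467/22, q_U = 337/22.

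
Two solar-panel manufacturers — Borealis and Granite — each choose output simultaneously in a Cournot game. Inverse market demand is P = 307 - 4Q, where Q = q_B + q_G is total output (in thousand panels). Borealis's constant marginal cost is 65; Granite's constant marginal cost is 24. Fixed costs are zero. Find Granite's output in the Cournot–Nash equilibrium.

Borealis's profit: π_B = (307 - 4Q)q_B - (65q_B). Setting ∂π_B/∂q_B = 0: 242 - 8q_B - 4(q_G) = 0.
Granite's profit: π_G = (307 - 4Q)q_G - (24q_G). Setting ∂π_G/∂q_G = 0: 283 - 8q_G - 4(q_B) = 0.
Best responses: q_B = (242 - 4q_G)/8, q_G = (283 - 4q_B)/8.
Substituting one into the other gives q_B = 67/4 and q_G = 27.

27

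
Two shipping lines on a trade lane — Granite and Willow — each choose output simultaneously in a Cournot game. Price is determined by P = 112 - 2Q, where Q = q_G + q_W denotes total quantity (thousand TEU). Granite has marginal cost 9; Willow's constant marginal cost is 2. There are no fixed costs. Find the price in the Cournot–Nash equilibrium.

41

Granite's profit: π_G = (112 - 2Q)q_G - (9q_G). Setting ∂π_G/∂q_G = 0: 103 - 4q_G - 2(q_W) = 0.
Willow's profit: π_W = (112 - 2Q)q_W - (2q_W). Setting ∂π_W/∂q_W = 0: 110 - 4q_W - 2(q_G) = 0.
So q_G = (103 - 2q_W)/4 and q_W = (110 - 2q_G)/4.
Substituting one into the other gives q_G = 16 and q_W = 39/2.
Total output Q = 71/2, so price P = 112 - 2·(71/2) = 41.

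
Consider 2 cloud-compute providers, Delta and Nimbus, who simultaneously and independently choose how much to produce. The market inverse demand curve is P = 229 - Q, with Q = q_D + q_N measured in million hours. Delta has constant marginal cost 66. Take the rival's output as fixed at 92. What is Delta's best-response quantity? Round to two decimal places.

With the rival's output fixed at 92, Delta's profit is π_D = (229 - 92 - q_D)q_D - (66q_D) = (137 - q_D)q_D - (66q_D).
∂π_D/∂q_D = 71 - 2q_D = 0, so q_D = 71/2.

35.50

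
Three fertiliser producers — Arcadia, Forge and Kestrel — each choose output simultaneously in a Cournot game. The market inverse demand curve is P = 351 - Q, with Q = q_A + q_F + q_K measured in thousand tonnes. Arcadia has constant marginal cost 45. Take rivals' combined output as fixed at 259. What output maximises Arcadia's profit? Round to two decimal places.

With rivals' combined output fixed at 259, Arcadia's profit is π_A = (351 - 259 - q_A)q_A - (45q_A) = (92 - q_A)q_A - (45q_A).
∂π_A/∂q_A = 47 - 2q_A = 0, so q_A = 47/2.

23.50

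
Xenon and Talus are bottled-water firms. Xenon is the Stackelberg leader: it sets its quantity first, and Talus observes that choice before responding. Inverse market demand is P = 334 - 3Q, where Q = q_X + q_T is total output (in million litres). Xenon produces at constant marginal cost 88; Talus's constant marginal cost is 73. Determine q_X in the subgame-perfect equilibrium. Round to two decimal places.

38.50

Solve by backward induction. Given q_X, the follower Talus maximises π_T = (334 - 3q_X - 3q_T)q_T - 73q_T.
∂π_T/∂q_T = 261 - 3q_X - 6q_T = 0 gives the reaction function q_T = (261 - 3q_X)/6.
Xenon substitutes q_T(q_X) into its own profit: π_X = q_X(334 - 3q_X - (261 - 3q_X)/2) - 88q_X = (407/2 - (3/2)q_X)q_X - 88q_X.
The leader's first-order condition 231/2 - 3q_X = 0 yields q_X = 77/2.
Then q_T = (261 - 3·(77/2))/6 = 97/4.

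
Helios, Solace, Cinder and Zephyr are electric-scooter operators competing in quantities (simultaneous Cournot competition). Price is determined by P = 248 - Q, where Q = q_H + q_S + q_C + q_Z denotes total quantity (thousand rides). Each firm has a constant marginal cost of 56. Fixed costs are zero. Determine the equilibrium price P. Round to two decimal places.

94.40

Each firm earns π_i = (248 - Q)q_i - 56q_i.
Setting ∂π_i/∂q_i = 0 with rivals' quantities fixed: 192 - 2q_i - Σ_{j≠i} q_j = 0.
With identical firms every q_j equals q_i, so Σ_{j≠i} q_j = 3q_i and 192 = 5q_i, giving q_i = 192/5.
Total output Q = 768/5, so price P = 248 - 768/5 = 472/5.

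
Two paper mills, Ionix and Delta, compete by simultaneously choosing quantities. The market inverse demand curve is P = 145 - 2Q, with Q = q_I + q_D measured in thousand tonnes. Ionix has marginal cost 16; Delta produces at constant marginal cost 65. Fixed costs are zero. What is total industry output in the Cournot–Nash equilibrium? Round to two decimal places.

34.83

Ionix's profit: π_I = (145 - 2Q)q_I - (16q_I). Setting ∂π_I/∂q_I = 0: 129 - 4q_I - 2(q_D) = 0.
Delta's profit: π_D = (145 - 2Q)q_D - (65q_D). Setting ∂π_D/∂q_D = 0: 80 - 4q_D - 2(q_I) = 0.
Rearranging gives the reaction functions q_I = (129 - 2q_D)/4 and q_D = (80 - 2q_I)/4.
Substituting one into the other gives q_I = 89/3 and q_D = 31/6.
Total output Q = 89/3 + 31/6 = 209/6.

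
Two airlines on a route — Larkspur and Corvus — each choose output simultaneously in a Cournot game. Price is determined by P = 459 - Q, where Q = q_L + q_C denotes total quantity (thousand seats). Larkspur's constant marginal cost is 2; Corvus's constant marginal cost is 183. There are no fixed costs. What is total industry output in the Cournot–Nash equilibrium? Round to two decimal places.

244.33

Larkspur's profit: π_L = (459 - Q)q_L - (2q_L). Setting ∂π_L/∂q_L = 0: 457 - 2q_L - (q_C) = 0.
Corvus's first-order condition: 276 - 2q_C - (q_L) = 0.
Rearranging gives the reaction functions q_L = (457 - q_C)/2 and q_C = (276 - q_L)/2.
Solving the pair: q_L = 638/3, q_C = 95/3.
Total output Q = 638/3 + 95/3 = 733/3.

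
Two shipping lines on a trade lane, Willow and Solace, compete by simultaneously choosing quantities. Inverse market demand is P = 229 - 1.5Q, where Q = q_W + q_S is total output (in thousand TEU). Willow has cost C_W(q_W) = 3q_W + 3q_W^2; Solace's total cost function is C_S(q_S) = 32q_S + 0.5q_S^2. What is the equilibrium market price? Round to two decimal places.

138.22

Willow's profit: π_W = (229 - 1.5Q)q_W - (3q_W + 3q_W²). Setting ∂π_W/∂q_W = 0: 226 - 9q_W - (3/2)(q_S) = 0.
Solace's profit: π_S = (229 - 1.5Q)q_S - (32q_S + (1/2)q_S²). Setting ∂π_S/∂q_S = 0: 197 - 4q_S - (3/2)(q_W) = 0.
Best responses: q_W = (226 - (3/2)q_S)/9, q_S = (197 - (3/2)q_W)/4.
Substituting one into the other gives q_W = 18.0296 and q_S = 1912/45.
Total output Q = 1634/27, so price P = 229 - (3/2)·(1634/27) = 1244/9.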